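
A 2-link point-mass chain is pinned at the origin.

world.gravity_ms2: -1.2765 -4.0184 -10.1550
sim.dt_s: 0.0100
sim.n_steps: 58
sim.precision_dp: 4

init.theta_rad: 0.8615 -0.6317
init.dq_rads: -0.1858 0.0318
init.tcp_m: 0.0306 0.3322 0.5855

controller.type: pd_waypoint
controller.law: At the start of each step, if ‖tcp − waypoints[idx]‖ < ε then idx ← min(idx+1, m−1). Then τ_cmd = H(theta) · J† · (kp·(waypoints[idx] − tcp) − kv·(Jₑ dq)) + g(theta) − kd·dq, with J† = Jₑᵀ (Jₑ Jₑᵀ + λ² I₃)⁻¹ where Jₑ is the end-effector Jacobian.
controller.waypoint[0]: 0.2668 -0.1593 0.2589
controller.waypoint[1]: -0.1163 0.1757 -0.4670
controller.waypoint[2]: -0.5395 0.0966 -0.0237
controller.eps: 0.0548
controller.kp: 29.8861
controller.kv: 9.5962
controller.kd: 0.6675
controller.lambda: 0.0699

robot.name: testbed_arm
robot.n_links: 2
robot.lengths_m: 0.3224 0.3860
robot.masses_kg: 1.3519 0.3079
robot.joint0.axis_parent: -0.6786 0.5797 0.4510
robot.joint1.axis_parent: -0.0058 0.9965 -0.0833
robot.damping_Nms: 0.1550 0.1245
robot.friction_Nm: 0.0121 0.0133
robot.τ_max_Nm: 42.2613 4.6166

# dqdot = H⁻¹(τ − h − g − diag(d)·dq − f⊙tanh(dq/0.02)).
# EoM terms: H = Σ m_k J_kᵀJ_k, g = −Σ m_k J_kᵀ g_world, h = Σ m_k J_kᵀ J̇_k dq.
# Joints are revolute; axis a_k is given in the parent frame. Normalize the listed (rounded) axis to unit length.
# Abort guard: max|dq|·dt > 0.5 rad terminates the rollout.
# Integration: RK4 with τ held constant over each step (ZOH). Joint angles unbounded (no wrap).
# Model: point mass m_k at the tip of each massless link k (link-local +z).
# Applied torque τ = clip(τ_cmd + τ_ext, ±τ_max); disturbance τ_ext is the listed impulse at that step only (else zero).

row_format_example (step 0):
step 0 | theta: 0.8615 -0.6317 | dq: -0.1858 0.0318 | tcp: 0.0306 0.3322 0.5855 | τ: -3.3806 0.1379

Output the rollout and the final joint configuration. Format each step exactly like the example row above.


step 1 | theta: 0.8591 -0.6311 | dq: -0.2861 0.0856 | tcp: 0.0303 0.3314 0.5861 | τ: -3.1458 0.1291
step 2 | theta: 0.8559 -0.6301 | dq: -0.3690 0.1182 | tcp: 0.0300 0.3302 0.5869 | τ: -2.9389 0.1372
step 3 | theta: 0.8518 -0.6288 | dq: -0.4380 0.1376 | tcp: 0.0297 0.3288 0.5878 | τ: -2.7549 0.1549
step 4 | theta: 0.8472 -0.6274 | dq: -0.4961 0.1491 | tcp: 0.0292 0.3272 0.5889 | τ: -2.5900 0.1776
step 5 | theta: 0.8420 -0.6259 | dq: -0.5450 0.1557 | tcp: 0.0287 0.3254 0.5901 | τ: -2.4411 0.2025
step 6 | theta: 0.8363 -0.6243 | dq: -0.5865 0.1597 | tcp: 0.0281 0.3234 0.5915 | τ: -2.3061 0.2279
step 7 | theta: 0.8303 -0.6227 | dq: -0.6216 0.1622 | tcp: 0.0274 0.3212 0.5929 | τ: -2.1829 0.2527
step 8 | theta: 0.8239 -0.6210 | dq: -0.6514 0.1641 | tcp: 0.0267 0.3189 0.5943 | τ: -2.0700 0.2765
step 9 | theta: 0.8173 -0.6194 | dq: -0.6766 0.1658 | tcp: 0.0259 0.3165 0.5959 | τ: -1.9661 0.2988
step 10 | theta: 0.8104 -0.6177 | dq: -0.6978 0.1677 | tcp: 0.0250 0.3140 0.5974 | τ: -1.8700 0.3197
step 11 | theta: 0.8033 -0.6160 | dq: -0.7157 0.1699 | tcp: 0.0241 0.3114 0.5990 | τ: -1.7807 0.3391
step 12 | theta: 0.7961 -0.6143 | dq: -0.7305 0.1725 | tcp: 0.0231 0.3087 0.6007 | τ: -1.6976 0.3570
step 13 | theta: 0.7887 -0.6126 | dq: -0.7428 0.1754 | tcp: 0.0222 0.3060 0.6023 | τ: -1.6198 0.3735
step 14 | theta: 0.7812 -0.6108 | dq: -0.7528 0.1787 | tcp: 0.0211 0.3032 0.6039 | τ: -1.5467 0.3888
step 15 | theta: 0.7737 -0.6090 | dq: -0.7608 0.1824 | tcp: 0.0201 0.3004 0.6056 | τ: -1.4779 0.4029
step 16 | theta: 0.7660 -0.6072 | dq: -0.7671 0.1864 | tcp: 0.0191 0.2976 0.6072 | τ: -1.4128 0.4160
step 17 | theta: 0.7583 -0.6053 | dq: -0.7720 0.1907 | tcp: 0.0180 0.2947 0.6089 | τ: -1.3510 0.4280
step 18 | theta: 0.7506 -0.6034 | dq: -0.7755 0.1953 | tcp: 0.0169 0.2918 0.6105 | τ: -1.2922 0.4392
step 19 | theta: 0.7428 -0.6014 | dq: -0.7778 0.2001 | tcp: 0.0158 0.2889 0.6121 | τ: -1.2360 0.4496
step 20 | theta: 0.7351 -0.5994 | dq: -0.7792 0.2051 | tcp: 0.0148 0.2860 0.6138 | τ: -1.1822 0.4592
step 21 | theta: 0.7273 -0.5973 | dq: -0.7796 0.2103 | tcp: 0.0137 0.2831 0.6154 | τ: -1.1306 0.4682
step 22 | theta: 0.7195 -0.5952 | dq: -0.7794 0.2157 | tcp: 0.0126 0.2802 0.6170 | τ: -1.0808 0.4765
step 23 | theta: 0.7117 -0.5930 | dq: -0.7784 0.2212 | tcp: 0.0115 0.2774 0.6185 | τ: -1.0327 0.4843
step 24 | theta: 0.7039 -0.5907 | dq: -0.7769 0.2269 | tcp: 0.0104 0.2745 0.6201 | τ: -0.9862 0.4916
step 25 | theta: 0.6962 -0.5884 | dq: -0.7750 0.2326 | tcp: 0.0094 0.2716 0.6216 | τ: -0.9411 0.4985
step 26 | theta: 0.6884 -0.5861 | dq: -0.7726 0.2384 | tcp: 0.0083 0.2687 0.6231 | τ: -0.8972 0.5048
step 27 | theta: 0.6807 -0.5837 | dq: -0.7698 0.2444 | tcp: 0.0073 0.2659 0.6246 | τ: -0.8545 0.5108
step 28 | theta: 0.6730 -0.5812 | dq: -0.7667 0.2504 | tcp: 0.0062 0.2630 0.6261 | τ: -0.8128 0.5164
step 29 | theta: 0.6654 -0.5787 | dq: -0.7634 0.2564 | tcp: 0.0052 0.2602 0.6276 | τ: -0.7721 0.5217
step 30 | theta: 0.6578 -0.5761 | dq: -0.7599 0.2625 | tcp: 0.0042 0.2574 0.6290 | τ: -0.7322 0.5266
step 31 | theta: 0.6502 -0.5734 | dq: -0.7561 0.2687 | tcp: 0.0032 0.2546 0.6304 | τ: -0.6932 0.5313
step 32 | theta: 0.6427 -0.5707 | dq: -0.7523 0.2749 | tcp: 0.0023 0.2519 0.6318 | τ: -0.6549 0.5356
step 33 | theta: 0.6352 -0.5679 | dq: -0.7483 0.2811 | tcp: 0.0013 0.2491 0.6332 | τ: -0.6172 0.5397
step 34 | theta: 0.6277 -0.5651 | dq: -0.7442 0.2874 | tcp: 0.0004 0.2464 0.6346 | τ: -0.5802 0.5435
step 35 | theta: 0.6203 -0.5622 | dq: -0.7400 0.2937 | tcp: -0.0005 0.2437 0.6359 | τ: -0.5438 0.5471
step 36 | theta: 0.6129 -0.5592 | dq: -0.7358 0.3000 | tcp: -0.0014 0.2410 0.6373 | τ: -0.5079 0.5504
step 37 | theta: 0.6056 -0.5562 | dq: -0.7316 0.3063 | tcp: -0.0023 0.2384 0.6386 | τ: -0.4725 0.5536
step 38 | theta: 0.5983 -0.5531 | dq: -0.7273 0.3127 | tcp: -0.0032 0.2357 0.6399 | τ: -0.4376 0.5565
step 39 | theta: 0.5910 -0.5499 | dq: -0.7230 0.3190 | tcp: -0.0040 0.2331 0.6411 | τ: -0.4031 0.5592
step 40 | theta: 0.5838 -0.5467 | dq: -0.7188 0.3254 | tcp: -0.0048 0.2305 0.6424 | τ: -0.3690 0.5617
step 41 | theta: 0.5766 -0.5434 | dq: -0.7145 0.3318 | tcp: -0.0056 0.2279 0.6436 | τ: -0.3353 0.5640
step 42 | theta: 0.5695 -0.5401 | dq: -0.7103 0.3382 | tcp: -0.0064 0.2253 0.6449 | τ: -0.3020 0.5662
step 43 | theta: 0.5624 -0.5367 | dq: -0.7061 0.3446 | tcp: -0.0071 0.2228 0.6461 | τ: -0.2690 0.5681
step 44 | theta: 0.5554 -0.5332 | dq: -0.7019 0.3510 | tcp: -0.0078 0.2202 0.6473 | τ: -0.2364 0.5699
step 45 | theta: 0.5484 -0.5296 | dq: -0.6978 0.3575 | tcp: -0.0085 0.2177 0.6485 | τ: -0.2040 0.5716
step 46 | theta: 0.5415 -0.5260 | dq: -0.6937 0.3639 | tcp: -0.0092 0.2152 0.6496 | τ: -0.1720 0.5730
step 47 | theta: 0.5345 -0.5224 | dq: -0.6897 0.3704 | tcp: -0.0099 0.2128 0.6508 | τ: -0.1403 0.5744
step 48 | theta: 0.5277 -0.5186 | dq: -0.6857 0.3768 | tcp: -0.0105 0.2103 0.6519 | τ: -0.1088 0.5755
step 49 | theta: 0.5208 -0.5148 | dq: -0.6818 0.3833 | tcp: -0.0111 0.2079 0.6530 | τ: -0.0775 0.5765
step 50 | theta: 0.5140 -0.5110 | dq: -0.6779 0.3897 | tcp: -0.0117 0.2054 0.6542 | τ: -0.0466 0.5774
step 51 | theta: 0.5073 -0.5070 | dq: -0.6741 0.3962 | tcp: -0.0122 0.2030 0.6553 | τ: -0.0158 0.5781
step 52 | theta: 0.5006 -0.5030 | dq: -0.6704 0.4026 | tcp: -0.0128 0.2006 0.6564 | τ: 0.0147 0.5787
step 53 | theta: 0.4939 -0.4990 | dq: -0.6667 0.4091 | tcp: -0.0133 0.1982 0.6574 | τ: 0.0450 0.5791
step 54 | theta: 0.4872 -0.4949 | dq: -0.6630 0.4155 | tcp: -0.0137 0.1959 0.6585 | τ: 0.0750 0.5794
step 55 | theta: 0.4806 -0.4907 | dq: -0.6595 0.4220 | tcp: -0.0142 0.1935 0.6596 | τ: 0.1049 0.5796
step 56 | theta: 0.4740 -0.4864 | dq: -0.6560 0.4285 | tcp: -0.0146 0.1912 0.6606 | τ: 0.1346 0.5796
step 57 | theta: 0.4675 -0.4821 | dq: -0.6525 0.4349 | tcp: -0.0150 0.1889 0.6616 | τ: 0.1641 0.5795
step 58 | theta: 0.4610 -0.4777 | dq: -0.6491 0.4414 | tcp: -0.0154 0.1865 0.6627
final theta (rad): 0.4610 -0.4777


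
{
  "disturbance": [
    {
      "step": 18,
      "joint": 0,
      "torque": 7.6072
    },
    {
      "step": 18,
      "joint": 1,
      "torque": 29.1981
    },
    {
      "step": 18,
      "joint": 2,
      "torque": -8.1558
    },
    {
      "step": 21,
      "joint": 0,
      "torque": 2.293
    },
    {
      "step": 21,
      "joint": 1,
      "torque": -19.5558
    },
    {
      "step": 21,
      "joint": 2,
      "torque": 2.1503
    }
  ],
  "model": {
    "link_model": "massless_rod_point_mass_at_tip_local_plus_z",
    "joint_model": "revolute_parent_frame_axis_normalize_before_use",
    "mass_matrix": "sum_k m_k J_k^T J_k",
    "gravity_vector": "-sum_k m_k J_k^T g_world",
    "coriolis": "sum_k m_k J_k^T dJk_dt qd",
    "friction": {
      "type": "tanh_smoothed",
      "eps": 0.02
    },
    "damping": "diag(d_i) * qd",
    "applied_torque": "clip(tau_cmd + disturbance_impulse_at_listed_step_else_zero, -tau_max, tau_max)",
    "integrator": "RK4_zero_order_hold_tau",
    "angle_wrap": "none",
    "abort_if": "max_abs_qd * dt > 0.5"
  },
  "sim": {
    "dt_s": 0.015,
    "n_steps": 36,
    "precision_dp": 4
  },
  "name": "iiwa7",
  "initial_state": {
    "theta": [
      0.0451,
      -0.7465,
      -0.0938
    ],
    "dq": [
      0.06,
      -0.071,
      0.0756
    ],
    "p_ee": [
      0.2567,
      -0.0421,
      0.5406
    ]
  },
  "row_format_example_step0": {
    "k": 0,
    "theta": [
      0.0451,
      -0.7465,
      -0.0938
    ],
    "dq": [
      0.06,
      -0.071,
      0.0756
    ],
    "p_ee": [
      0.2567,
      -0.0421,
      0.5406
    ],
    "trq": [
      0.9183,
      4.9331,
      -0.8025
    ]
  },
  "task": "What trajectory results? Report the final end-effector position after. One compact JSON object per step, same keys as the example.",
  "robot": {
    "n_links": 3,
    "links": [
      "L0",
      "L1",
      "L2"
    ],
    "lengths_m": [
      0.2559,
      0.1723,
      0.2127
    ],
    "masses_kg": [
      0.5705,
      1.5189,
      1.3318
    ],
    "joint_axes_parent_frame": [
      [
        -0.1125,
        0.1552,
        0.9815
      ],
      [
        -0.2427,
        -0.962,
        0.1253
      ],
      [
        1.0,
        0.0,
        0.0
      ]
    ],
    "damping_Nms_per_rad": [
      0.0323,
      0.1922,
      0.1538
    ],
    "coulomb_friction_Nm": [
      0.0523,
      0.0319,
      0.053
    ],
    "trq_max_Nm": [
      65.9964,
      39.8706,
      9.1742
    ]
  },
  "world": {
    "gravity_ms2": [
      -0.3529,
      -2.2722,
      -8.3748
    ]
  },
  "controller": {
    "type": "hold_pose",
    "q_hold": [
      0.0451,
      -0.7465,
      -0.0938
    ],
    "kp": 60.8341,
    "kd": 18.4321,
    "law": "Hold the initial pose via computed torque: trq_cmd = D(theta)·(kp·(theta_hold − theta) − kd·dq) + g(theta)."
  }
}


{"k":1,"theta":[0.0456,-0.7475,-0.0934],"dq":[0.0161,-0.0577,0.0023],"p_ee":[0.257,-0.0421,0.5403],"trq":[0.9634,4.8364,-0.7883]}
{"k":2,"theta":[0.0457,-0.7482,-0.0934],"dq":[0.011,-0.0382,0.0036],"p_ee":[0.2572,-0.0421,0.5401],"trq":[0.9918,4.7623,-0.7889]}
{"k":3,"theta":[0.0458,-0.7487,-0.0935],"dq":[0.0079,-0.0235,0.0051],"p_ee":[0.2574,-0.0421,0.54],"trq":[1.0113,4.7059,-0.7886]}
{"k":4,"theta":[0.0459,-0.749,-0.0935],"dq":[0.0058,-0.013,0.0056],"p_ee":[0.2575,-0.0421,0.5399],"trq":[1.0245,4.6641,-0.7878]}
{"k":5,"theta":[0.0459,-0.7492,-0.0936],"dq":[0.0042,-0.0057,0.0057],"p_ee":[0.2575,-0.0421,0.5398],"trq":[1.0335,4.6343,-0.7868]}
{"k":6,"theta":[0.0459,-0.7492,-0.0936],"dq":[0.0032,-0.0009,0.0055],"p_ee":[0.2575,-0.0421,0.5398],"trq":[1.0396,4.6137,-0.7861]}
{"k":7,"theta":[0.0458,-0.7493,-0.0937],"dq":[0.0025,0.0022,0.0054],"p_ee":[0.2575,-0.0421,0.5398],"trq":[1.0437,4.5996,-0.7855]}
{"k":8,"theta":[0.0458,-0.7492,-0.0937],"dq":[0.002,0.0042,0.0054],"p_ee":[0.2575,-0.0421,0.5398],"trq":[1.0464,4.5898,-0.7851]}
{"k":9,"theta":[0.0458,-0.7492,-0.0937],"dq":[0.0018,0.0054,0.0054],"p_ee":[0.2575,-0.0421,0.5398],"trq":[1.0483,4.583,-0.7847]}
{"k":10,"theta":[0.0458,-0.7491,-0.0938],"dq":[0.0016,0.0062,0.0053],"p_ee":[0.2575,-0.0421,0.5399],"trq":[1.0495,4.5782,-0.7845]}
{"k":11,"theta":[0.0457,-0.749,-0.0938],"dq":[0.0015,0.0066,0.0053],"p_ee":[0.2574,-0.0421,0.5399],"trq":[1.0504,4.5747,-0.7842]}
{"k":12,"theta":[0.0457,-0.749,-0.0939],"dq":[0.0015,0.0068,0.0054],"p_ee":[0.2574,-0.0421,0.5399],"trq":[1.0509,4.5722,-0.784]}
{"k":13,"theta":[0.0456,-0.7489,-0.0939],"dq":[0.0015,0.0069,0.0054],"p_ee":[0.2574,-0.0421,0.5399],"trq":[1.0514,4.5702,-0.7839]}
{"k":14,"theta":[0.0456,-0.7488,-0.094],"dq":[0.0015,0.0068,0.0054],"p_ee":[0.2574,-0.0421,0.5399],"trq":[1.0516,4.5687,-0.7837]}
{"k":15,"theta":[0.0456,-0.7487,-0.094],"dq":[0.0015,0.0067,0.0054],"p_ee":[0.2573,-0.0421,0.54],"trq":[1.0518,4.5675,-0.7836]}
{"k":16,"theta":[0.0455,-0.7486,-0.094],"dq":[0.0016,0.0066,0.0054],"p_ee":[0.2573,-0.0421,0.54],"trq":[1.052,4.5665,-0.7834]}
{"k":17,"theta":[0.0455,-0.7486,-0.0941],"dq":[0.0016,0.0064,0.0054],"p_ee":[0.2573,-0.0421,0.54],"trq":[1.0521,4.5656,-0.7833]}
{"k":18,"theta":[0.0455,-0.7485,-0.0941],"dq":[0.0017,0.0063,0.0055],"p_ee":[0.2573,-0.0421,0.54],"trq":[8.6594,33.763,-8.939]}
{"k":19,"theta":[0.052,-0.7339,-0.0933],"dq":[0.885,1.9293,0.0925],"p_ee":[0.2541,-0.0389,0.5435],"trq":[-1.0978,-3.716,1.5584]}
{"k":20,"theta":[0.0632,-0.7094,-0.0931],"dq":[0.6028,1.3464,-0.0401],"p_ee":[0.2486,-0.0334,0.5492],"trq":[-0.5901,-1.8041,1.0518]}
{"k":21,"theta":[0.0709,-0.6924,-0.0937],"dq":[0.4211,0.9241,-0.0397],"p_ee":[0.2447,-0.0295,0.5531],"trq":[2.0972,-19.9097,2.7748]}
{"k":22,"theta":[0.0758,-0.6901,-0.0947],"dq":[0.2399,-0.6158,-0.0797],"p_ee":[0.2446,-0.0276,0.5535],"trq":[-0.541,6.3046,-0.3296]}
{"k":23,"theta":[0.0789,-0.6983,-0.0953],"dq":[0.1632,-0.4827,-0.01],"p_ee":[0.2473,-0.0272,0.5514],"trq":[-0.153,5.8697,-0.456]}
{"k":24,"theta":[0.0808,-0.7049,-0.0953],"dq":[0.0827,-0.3878,-0.0071],"p_ee":[0.2494,-0.0272,0.5498],"trq":[0.1479,5.5362,-0.5411]}
{"k":25,"theta":[0.0816,-0.7101,-0.0953],"dq":[0.0222,-0.3142,-0.0072],"p_ee":[0.251,-0.0273,0.5484],"trq":[0.3808,5.2809,-0.606]}
{"k":26,"theta":[0.0817,-0.7144,-0.0953],"dq":[-0.0141,-0.2548,0.0027],"p_ee":[0.2522,-0.0277,0.5474],"trq":[0.5499,5.086,-0.6537]}
{"k":27,"theta":[0.0813,-0.7178,-0.0951],"dq":[-0.035,-0.2074,0.0125],"p_ee":[0.2531,-0.0281,0.5465],"trq":[0.6654,4.9374,-0.6844]}
{"k":28,"theta":[0.0807,-0.7207,-0.0949],"dq":[-0.0522,-0.1714,0.013],"p_ee":[0.2538,-0.0286,0.5458],"trq":[0.7522,4.8241,-0.7053]}
{"k":29,"theta":[0.0798,-0.723,-0.0947],"dq":[-0.0641,-0.1432,0.0129],"p_ee":[0.2544,-0.0291,0.5453],"trq":[0.8189,4.7379,-0.7212]}
{"k":30,"theta":[0.0788,-0.725,-0.0945],"dq":[-0.072,-0.1208,0.0126],"p_ee":[0.2548,-0.0296,0.5448],"trq":[0.8701,4.6725,-0.7335]}
{"k":31,"theta":[0.0777,-0.7267,-0.0943],"dq":[-0.0768,-0.103,0.0123],"p_ee":[0.2551,-0.0301,0.5444],"trq":[0.9093,4.623,-0.743]}
{"k":32,"theta":[0.0765,-0.7281,-0.0941],"dq":[-0.0792,-0.0888,0.0121],"p_ee":[0.2554,-0.0306,0.5441],"trq":[0.9393,4.5856,-0.7502]}
{"k":33,"theta":[0.0753,-0.7293,-0.0939],"dq":[-0.0799,-0.0773,0.0119],"p_ee":[0.2556,-0.0311,0.5438],"trq":[0.9621,4.5574,-0.7558]}
{"k":34,"theta":[0.0741,-0.7304,-0.0938],"dq":[-0.0793,-0.0679,0.0117],"p_ee":[0.2558,-0.0316,0.5436],"trq":[0.9793,4.5363,-0.76]}
{"k":35,"theta":[0.0729,-0.7314,-0.0936],"dq":[-0.0777,-0.0602,0.0115],"p_ee":[0.2559,-0.0321,0.5434],"trq":[0.9922,4.5207,-0.7631]}
{"k":36,"theta":[0.0718,-0.7322,-0.0934],"dq":[-0.0755,-0.0538,0.0114],"p_ee":[0.256,-0.0326,0.5432]}
{"summary": "final p_ee position (m): 0.2560 -0.0326 0.5432"}


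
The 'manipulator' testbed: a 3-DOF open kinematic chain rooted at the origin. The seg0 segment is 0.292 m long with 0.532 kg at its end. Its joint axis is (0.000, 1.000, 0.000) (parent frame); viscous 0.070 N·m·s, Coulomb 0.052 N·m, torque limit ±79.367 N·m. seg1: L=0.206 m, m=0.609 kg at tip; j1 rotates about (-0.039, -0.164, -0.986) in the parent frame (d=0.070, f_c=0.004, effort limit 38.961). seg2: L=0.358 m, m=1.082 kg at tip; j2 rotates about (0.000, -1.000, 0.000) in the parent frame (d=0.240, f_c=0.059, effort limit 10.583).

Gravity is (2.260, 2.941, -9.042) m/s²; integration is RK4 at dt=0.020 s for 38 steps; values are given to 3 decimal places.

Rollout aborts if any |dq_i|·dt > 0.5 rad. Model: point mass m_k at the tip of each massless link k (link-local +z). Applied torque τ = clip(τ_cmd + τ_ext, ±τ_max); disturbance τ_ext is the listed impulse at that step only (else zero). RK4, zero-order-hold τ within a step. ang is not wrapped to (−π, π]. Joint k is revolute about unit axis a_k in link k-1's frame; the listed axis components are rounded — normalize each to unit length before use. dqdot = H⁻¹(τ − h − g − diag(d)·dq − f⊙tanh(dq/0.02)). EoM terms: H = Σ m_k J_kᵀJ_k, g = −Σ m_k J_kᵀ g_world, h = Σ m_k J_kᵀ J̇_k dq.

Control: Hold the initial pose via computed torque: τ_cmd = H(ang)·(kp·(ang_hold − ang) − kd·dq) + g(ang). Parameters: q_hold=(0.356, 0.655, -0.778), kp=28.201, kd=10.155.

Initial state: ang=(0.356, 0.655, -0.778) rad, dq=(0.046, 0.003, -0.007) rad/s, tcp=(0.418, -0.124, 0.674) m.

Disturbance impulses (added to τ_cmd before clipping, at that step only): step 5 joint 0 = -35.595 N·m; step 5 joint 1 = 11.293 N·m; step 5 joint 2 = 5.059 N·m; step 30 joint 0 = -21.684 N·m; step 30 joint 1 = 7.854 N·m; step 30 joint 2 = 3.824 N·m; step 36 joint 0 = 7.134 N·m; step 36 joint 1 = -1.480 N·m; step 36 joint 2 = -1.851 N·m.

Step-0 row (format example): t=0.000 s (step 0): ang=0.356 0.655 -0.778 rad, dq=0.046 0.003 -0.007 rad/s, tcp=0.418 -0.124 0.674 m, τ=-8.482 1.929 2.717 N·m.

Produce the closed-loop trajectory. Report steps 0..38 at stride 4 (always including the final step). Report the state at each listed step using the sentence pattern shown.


t=0.080 s (step 4): ang=0.358 0.654 -0.778 rad, dq=0.011 -0.012 -0.003 rad/s, tcp=0.420 -0.124 0.673 m, τ=-8.267 1.890 2.654 N·m.
t=0.160 s (step 8): ang=0.340 0.753 -0.801 rad, dq=-0.270 1.366 -0.297 rad/s, tcp=0.392 -0.141 0.684 m, τ=-2.546 0.186 1.766 N·m.
t=0.240 s (step 12): ang=0.327 0.812 -0.812 rad, dq=-0.064 0.283 -0.018 rad/s, tcp=0.372 -0.150 0.691 m, τ=-5.056 1.033 2.001 N·m.
t=0.320 s (step 16): ang=0.326 0.815 -0.811 rad, dq=0.017 -0.159 0.024 rad/s, tcp=0.371 -0.150 0.692 m, τ=-6.507 1.479 2.226 N·m.
t=0.400 s (step 20): ang=0.329 0.795 -0.809 rad, dq=0.044 -0.311 0.020 rad/s, tcp=0.377 -0.147 0.690 m, τ=-7.284 1.707 2.392 N·m.
t=0.480 s (step 24): ang=0.333 0.769 -0.807 rad, dq=0.052 -0.323 0.018 rad/s, tcp=0.384 -0.144 0.686 m, τ=-7.698 1.820 2.500 N·m.
t=0.560 s (step 28): ang=0.337 0.744 -0.806 rad, dq=0.047 -0.289 0.015 rad/s, tcp=0.392 -0.141 0.683 m, τ=-7.904 1.872 2.567 N·m.
t=0.640 s (step 32): ang=0.340 0.785 -0.804 rad, dq=0.019 1.449 0.003 rad/s, tcp=0.386 -0.145 0.686 m, τ=-4.029 0.523 1.866 N·m.
t=0.720 s (step 36): ang=0.340 0.843 -0.804 rad, dq=-0.000 0.191 0.011 rad/s, tcp=0.374 -0.151 0.692 m, τ=1.252 -0.259 0.213 N·m.
t=0.760 s (step 38): ang=0.346 0.848 -0.804 rad, dq=0.153 -0.004 0.001 rad/s, tcp=0.377 -0.152 0.690 m.


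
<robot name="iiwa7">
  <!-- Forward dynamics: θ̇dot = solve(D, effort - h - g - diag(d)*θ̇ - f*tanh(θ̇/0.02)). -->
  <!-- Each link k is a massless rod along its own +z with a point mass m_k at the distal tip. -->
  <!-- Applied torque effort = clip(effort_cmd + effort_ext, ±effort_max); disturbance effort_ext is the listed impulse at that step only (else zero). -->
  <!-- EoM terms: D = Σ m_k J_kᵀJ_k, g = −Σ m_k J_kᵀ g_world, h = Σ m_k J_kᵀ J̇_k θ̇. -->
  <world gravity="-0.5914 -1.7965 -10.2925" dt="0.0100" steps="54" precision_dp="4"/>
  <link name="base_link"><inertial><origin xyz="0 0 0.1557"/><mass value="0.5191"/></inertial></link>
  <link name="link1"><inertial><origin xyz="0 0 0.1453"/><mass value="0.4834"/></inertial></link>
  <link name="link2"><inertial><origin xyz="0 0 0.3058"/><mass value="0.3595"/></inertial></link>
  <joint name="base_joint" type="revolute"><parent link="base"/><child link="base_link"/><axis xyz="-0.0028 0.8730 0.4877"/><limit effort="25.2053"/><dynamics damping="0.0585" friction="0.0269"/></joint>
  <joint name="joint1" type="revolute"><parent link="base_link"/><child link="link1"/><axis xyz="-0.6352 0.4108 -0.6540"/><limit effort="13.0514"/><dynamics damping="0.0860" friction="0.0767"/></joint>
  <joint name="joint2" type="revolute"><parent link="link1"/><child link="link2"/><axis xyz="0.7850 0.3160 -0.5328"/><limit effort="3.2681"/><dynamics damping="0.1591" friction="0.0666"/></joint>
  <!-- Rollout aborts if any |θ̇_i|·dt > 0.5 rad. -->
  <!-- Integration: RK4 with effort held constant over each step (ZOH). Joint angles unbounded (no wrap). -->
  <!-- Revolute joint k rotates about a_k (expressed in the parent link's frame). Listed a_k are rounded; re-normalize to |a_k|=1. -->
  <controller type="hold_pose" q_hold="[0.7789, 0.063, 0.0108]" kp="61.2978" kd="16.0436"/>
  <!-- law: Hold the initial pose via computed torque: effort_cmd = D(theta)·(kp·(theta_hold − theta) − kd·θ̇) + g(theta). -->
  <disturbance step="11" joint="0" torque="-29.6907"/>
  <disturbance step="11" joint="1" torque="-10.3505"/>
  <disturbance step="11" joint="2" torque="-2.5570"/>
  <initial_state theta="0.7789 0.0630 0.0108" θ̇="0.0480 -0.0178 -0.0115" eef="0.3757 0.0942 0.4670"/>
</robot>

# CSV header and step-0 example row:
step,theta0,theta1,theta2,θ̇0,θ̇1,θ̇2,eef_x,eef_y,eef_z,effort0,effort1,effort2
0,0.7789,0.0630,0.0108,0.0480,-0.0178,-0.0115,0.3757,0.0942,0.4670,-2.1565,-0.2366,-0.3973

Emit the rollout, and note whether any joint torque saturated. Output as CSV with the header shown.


step,theta0,theta1,theta2,θ̇0,θ̇1,θ̇2,eef_x,eef_y,eef_z,effort0,effort1,effort2
1,0.7792,0.0631,0.0110,0.0435,-0.0235,-0.0222,0.3758,0.0942,0.4669,-2.1434,-0.2332,-0.3944
2,0.7794,0.0633,0.0113,0.0382,-0.0251,-0.0265,0.3759,0.0943,0.4668,-2.1328,-0.2305,-0.3924
3,0.7796,0.0634,0.0114,0.0339,-0.0263,-0.0297,0.3760,0.0943,0.4667,-2.1238,-0.2281,-0.3908
4,0.7798,0.0635,0.0116,0.0302,-0.0273,-0.0322,0.3761,0.0943,0.4666,-2.1163,-0.2261,-0.3896
5,0.7799,0.0636,0.0117,0.0270,-0.0281,-0.0341,0.3762,0.0944,0.4665,-2.1098,-0.2243,-0.3885
6,0.7799,0.0637,0.0119,0.0243,-0.0287,-0.0356,0.3762,0.0944,0.4665,-2.1042,-0.2228,-0.3876
7,0.7800,0.0638,0.0120,0.0220,-0.0292,-0.0367,0.3762,0.0944,0.4665,-2.0994,-0.2215,-0.3869
8,0.7800,0.0639,0.0121,0.0200,-0.0296,-0.0376,0.3763,0.0944,0.4664,-2.0952,-0.2204,-0.3862
9,0.7800,0.0640,0.0122,0.0184,-0.0300,-0.0383,0.3763,0.0944,0.4664,-2.0915,-0.2194,-0.3857
10,0.7800,0.0641,0.0123,0.0170,-0.0303,-0.0389,0.3763,0.0945,0.4664,-2.0884,-0.2186,-0.3852
11,0.7800,0.0642,0.0124,0.0158,-0.0306,-0.0394,0.3763,0.0945,0.4664,-25.2053,-10.5683,-2.9418
12,0.7785,0.0489,-0.0033,-0.3987,-2.8395,-2.8638,0.3729,0.0923,0.4696,1.7070,1.4614,-0.0025
13,0.7729,0.0271,-0.0242,-0.6790,-1.6076,-1.4329,0.3669,0.0882,0.4751,1.2546,1.2436,-0.0854
14,0.7656,0.0148,-0.0342,-0.7627,-0.9056,-0.6257,0.3621,0.0847,0.4794,0.8529,1.0567,-0.1486
15,0.7580,0.0080,-0.0380,-0.7480,-0.4824,-0.1653,0.3584,0.0818,0.4827,0.4964,0.8937,-0.1960
16,0.7508,0.0045,-0.0384,-0.6658,-0.2552,0.0375,0.3554,0.0794,0.4852,0.1804,0.7506,-0.2260
17,0.7448,0.0023,-0.0381,-0.5309,-0.1843,0.0261,0.3531,0.0776,0.4873,-0.0990,0.6242,-0.2362
18,0.7401,0.0008,-0.0378,-0.4171,-0.1183,0.0234,0.3512,0.0762,0.4888,-0.3460,0.5126,-0.2459
19,0.7364,-0.0001,-0.0376,-0.3195,-0.0611,0.0220,0.3498,0.0752,0.4900,-0.5643,0.4140,-0.2548
20,0.7337,-0.0005,-0.0374,-0.2334,-0.0180,0.0156,0.3487,0.0746,0.4909,-0.7571,0.3280,-0.2630
21,0.7317,-0.0005,-0.0372,-0.1481,-0.0098,-0.0107,0.3480,0.0742,0.4915,-0.9274,0.2605,-0.2740
22,0.7304,-0.0003,-0.0371,-0.0771,-0.0025,-0.0219,0.3475,0.0740,0.4918,-1.0778,0.2048,-0.2874
23,0.7298,-0.0001,-0.0370,-0.0193,0.0072,-0.0249,0.3473,0.0740,0.4920,-1.2099,0.1565,-0.3001
24,0.7297,0.0003,-0.0368,0.0242,0.0228,-0.0159,0.3473,0.0741,0.4919,-1.3233,0.1149,-0.3120
25,0.7301,0.0008,-0.0367,0.0595,0.0339,-0.0065,0.3475,0.0743,0.4918,-1.4197,0.0812,-0.3234
26,0.7308,0.0011,-0.0368,0.0915,0.0326,-0.0009,0.3478,0.0745,0.4915,-1.5029,0.0575,-0.3364
27,0.7319,0.0013,-0.0370,0.1122,0.0455,0.0135,0.3482,0.0748,0.4912,-1.5762,0.0325,-0.3457
28,0.7333,0.0015,-0.0371,0.1246,0.0661,0.0347,0.3487,0.0752,0.4908,-1.6408,0.0083,-0.3532
29,0.7347,0.0019,-0.0371,0.1386,0.0740,0.0400,0.3493,0.0755,0.4903,-1.6976,-0.0125,-0.3591
30,0.7363,0.0024,-0.0371,0.1527,0.0735,0.0369,0.3499,0.0760,0.4898,-1.7474,-0.0296,-0.3641
31,0.7381,0.0028,-0.0372,0.1631,0.0733,0.0352,0.3506,0.0764,0.4892,-1.7911,-0.0446,-0.3687
32,0.7399,0.0032,-0.0372,0.1707,0.0731,0.0343,0.3513,0.0769,0.4886,-1.8294,-0.0575,-0.3729
33,0.7418,0.0037,-0.0373,0.1758,0.0730,0.0339,0.3521,0.0774,0.4880,-1.8630,-0.0688,-0.3766
34,0.7437,0.0041,-0.0373,0.1788,0.0728,0.0340,0.3528,0.0778,0.4874,-1.8923,-0.0785,-0.3798
35,0.7456,0.0045,-0.0374,0.1800,0.0727,0.0344,0.3536,0.0783,0.4868,-1.9179,-0.0871,-0.3827
36,0.7476,0.0049,-0.0374,0.1797,0.0726,0.0350,0.3543,0.0788,0.4861,-1.9402,-0.0945,-0.3852
37,0.7495,0.0053,-0.0375,0.1782,0.0725,0.0357,0.3551,0.0793,0.4855,-1.9596,-0.1009,-0.3874
38,0.7514,0.0058,-0.0375,0.1757,0.0724,0.0365,0.3559,0.0798,0.4849,-1.9764,-0.1066,-0.3892
39,0.7533,0.0062,-0.0375,0.1722,0.0724,0.0374,0.3566,0.0803,0.4843,-1.9910,-0.1115,-0.3908
40,0.7551,0.0066,-0.0375,0.1681,0.0723,0.0383,0.3573,0.0807,0.4836,-2.0037,-0.1158,-0.3922
41,0.7570,0.0070,-0.0376,0.1635,0.0722,0.0393,0.3580,0.0812,0.4830,-2.0146,-0.1195,-0.3933
42,0.7587,0.0074,-0.0376,0.1584,0.0721,0.0402,0.3587,0.0816,0.4825,-2.0239,-0.1228,-0.3943
43,0.7604,0.0079,-0.0376,0.1529,0.0721,0.0411,0.3594,0.0821,0.4819,-2.0319,-0.1257,-0.3951
44,0.7621,0.0083,-0.0375,0.1472,0.0720,0.0420,0.3600,0.0825,0.4813,-2.0388,-0.1282,-0.3957
45,0.7637,0.0087,-0.0375,0.1414,0.0719,0.0429,0.3606,0.0829,0.4808,-2.0446,-0.1304,-0.3962
46,0.7652,0.0091,-0.0375,0.1354,0.0718,0.0437,0.3612,0.0833,0.4803,-2.0495,-0.1323,-0.3966
47,0.7667,0.0095,-0.0374,0.1294,0.0717,0.0446,0.3618,0.0837,0.4798,-2.0536,-0.1340,-0.3969
48,0.7681,0.0099,-0.0374,0.1234,0.0717,0.0454,0.3624,0.0841,0.4793,-2.0570,-0.1355,-0.3971
49,0.7694,0.0103,-0.0373,0.1174,0.0716,0.0462,0.3629,0.0845,0.4788,-2.0598,-0.1369,-0.3972
50,0.7707,0.0107,-0.0373,0.1114,0.0715,0.0470,0.3634,0.0848,0.4784,-2.0621,-0.1380,-0.3972
51,0.7720,0.0111,-0.0372,0.1056,0.0714,0.0478,0.3639,0.0851,0.4779,-2.0639,-0.1391,-0.3972
52,0.7731,0.0115,-0.0371,0.0998,0.0714,0.0485,0.3644,0.0855,0.4775,-2.0654,-0.1401,-0.3971
53,0.7743,0.0119,-0.0370,0.0942,0.0713,0.0493,0.3648,0.0858,0.4771,-2.0665,-0.1409,-0.3970
54,0.7753,0.0123,-0.0369,0.0887,0.0712,0.0500,0.3653,0.0861,0.4767,,,
# any joint saturated: yes


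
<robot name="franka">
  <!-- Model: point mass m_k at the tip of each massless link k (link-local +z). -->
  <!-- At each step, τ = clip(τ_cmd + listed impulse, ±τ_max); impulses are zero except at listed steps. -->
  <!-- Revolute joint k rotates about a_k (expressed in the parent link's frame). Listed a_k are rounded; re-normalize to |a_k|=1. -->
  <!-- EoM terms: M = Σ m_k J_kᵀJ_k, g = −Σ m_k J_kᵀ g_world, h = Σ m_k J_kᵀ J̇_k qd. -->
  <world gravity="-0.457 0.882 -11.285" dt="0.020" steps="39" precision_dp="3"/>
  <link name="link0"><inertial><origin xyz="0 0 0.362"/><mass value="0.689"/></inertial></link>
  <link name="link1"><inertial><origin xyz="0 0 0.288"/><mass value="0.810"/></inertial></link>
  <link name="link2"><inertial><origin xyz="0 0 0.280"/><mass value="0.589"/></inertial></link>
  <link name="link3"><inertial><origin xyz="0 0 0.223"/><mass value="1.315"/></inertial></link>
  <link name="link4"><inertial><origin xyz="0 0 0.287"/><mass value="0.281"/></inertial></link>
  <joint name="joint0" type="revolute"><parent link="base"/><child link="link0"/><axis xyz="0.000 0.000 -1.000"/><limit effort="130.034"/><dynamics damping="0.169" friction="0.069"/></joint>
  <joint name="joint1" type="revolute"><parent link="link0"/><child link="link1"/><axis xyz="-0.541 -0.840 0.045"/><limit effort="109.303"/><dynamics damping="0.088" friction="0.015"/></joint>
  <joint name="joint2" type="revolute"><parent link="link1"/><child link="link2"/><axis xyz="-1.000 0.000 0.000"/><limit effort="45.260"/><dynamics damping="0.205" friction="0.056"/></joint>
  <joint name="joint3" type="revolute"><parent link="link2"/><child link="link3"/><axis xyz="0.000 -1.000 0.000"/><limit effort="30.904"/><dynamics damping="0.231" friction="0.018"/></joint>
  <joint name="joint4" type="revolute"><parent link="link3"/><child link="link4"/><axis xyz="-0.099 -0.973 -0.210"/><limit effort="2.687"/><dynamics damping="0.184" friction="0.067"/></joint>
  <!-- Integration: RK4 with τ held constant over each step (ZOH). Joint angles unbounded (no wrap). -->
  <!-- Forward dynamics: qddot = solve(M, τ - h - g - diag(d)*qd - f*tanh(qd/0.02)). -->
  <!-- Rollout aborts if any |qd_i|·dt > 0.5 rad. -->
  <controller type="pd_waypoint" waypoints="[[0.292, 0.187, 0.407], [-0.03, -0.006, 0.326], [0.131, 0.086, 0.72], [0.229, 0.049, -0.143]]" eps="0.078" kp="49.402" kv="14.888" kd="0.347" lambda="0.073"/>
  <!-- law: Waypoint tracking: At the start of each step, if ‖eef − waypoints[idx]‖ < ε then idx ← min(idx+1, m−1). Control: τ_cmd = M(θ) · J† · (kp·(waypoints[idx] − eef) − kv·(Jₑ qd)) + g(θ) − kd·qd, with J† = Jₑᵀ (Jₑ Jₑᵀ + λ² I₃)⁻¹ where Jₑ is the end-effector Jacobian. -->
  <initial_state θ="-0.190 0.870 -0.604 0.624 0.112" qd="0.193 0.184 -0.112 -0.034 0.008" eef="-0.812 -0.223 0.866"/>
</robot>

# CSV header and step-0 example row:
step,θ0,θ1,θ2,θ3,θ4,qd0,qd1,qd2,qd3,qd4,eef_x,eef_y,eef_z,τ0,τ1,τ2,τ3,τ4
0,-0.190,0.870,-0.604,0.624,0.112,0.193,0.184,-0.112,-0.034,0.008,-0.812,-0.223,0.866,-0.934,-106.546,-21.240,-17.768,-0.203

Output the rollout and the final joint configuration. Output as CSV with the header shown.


step,θ0,θ1,θ2,θ3,θ4,qd0,qd1,qd2,qd3,qd4,eef_x,eef_y,eef_z,τ0,τ1,τ2,τ3,τ4
1,-0.160,0.844,-0.627,0.657,0.133,2.901,-2.813,-2.297,3.062,2.159,-0.804,-0.217,0.860,-6.757,-79.121,-16.553,-14.437,-0.925
2,-0.085,0.765,-0.684,0.731,0.187,4.943,-5.086,-3.787,3.959,3.363,-0.780,-0.201,0.854,-16.995,-54.899,-15.961,-9.833,-0.987
3,0.018,0.642,-0.754,0.816,0.255,5.647,-7.189,-3.398,4.392,3.493,-0.744,-0.173,0.854,-23.606,-37.022,-17.438,-6.369,-0.784
4,0.118,0.483,-0.797,0.916,0.323,4.233,-8.712,-0.923,5.665,3.305,-0.700,-0.136,0.860,-20.164,-20.933,-15.694,-4.281,-0.677
5,0.180,0.307,-0.793,1.036,0.394,1.894,-8.717,1.237,6.367,3.905,-0.645,-0.101,0.869,-8.340,-2.756,-8.629,-2.021,-0.879
6,0.207,0.141,-0.762,1.155,0.476,0.794,-7.866,1.750,5.594,4.206,-0.581,-0.077,0.876,0.752,10.247,-3.036,0.193,-0.895
7,0.220,-0.007,-0.727,1.258,0.554,0.409,-6.924,1.750,4.750,3.640,-0.514,-0.063,0.881,5.309,16.646,0.193,1.426,-0.613
8,0.226,-0.137,-0.693,1.346,0.621,0.245,-6.045,1.652,4.123,3.012,-0.451,-0.057,0.883,6.864,19.035,2.263,1.731,-0.398
9,0.230,-0.249,-0.660,1.424,0.676,0.121,-5.252,1.541,3.704,2.526,-0.393,-0.055,0.880,6.771,19.476,3.713,1.474,-0.299
10,0.231,-0.347,-0.630,1.495,0.724,0.003,-4.547,1.435,3.431,2.170,-0.341,-0.055,0.872,5.904,19.018,4.666,0.925,-0.280
11,0.230,-0.432,-0.602,1.561,0.765,-0.078,-3.944,1.369,3.247,1.893,-0.294,-0.055,0.860,4.828,18.159,5.124,0.242,-0.301
12,0.228,-0.505,-0.576,1.625,0.801,-0.142,-3.421,1.333,3.105,1.700,-0.253,-0.054,0.846,4.048,17.197,5.078,-0.503,-0.353
13,0.224,-0.569,-0.549,1.685,0.834,-0.166,-2.971,1.314,2.972,1.569,-0.216,-0.053,0.828,3.957,16.260,4.437,-1.259,-0.416
14,0.221,-0.624,-0.524,1.743,0.865,-0.129,-2.581,1.264,2.828,1.491,-0.182,-0.050,0.809,4.733,15.460,3.235,-1.966,-0.480
15,0.219,-0.672,-0.501,1.797,0.895,-0.028,-2.226,1.094,2.671,1.447,-0.152,-0.047,0.789,5.956,14.893,1.890,-2.529,-0.532
16,0.220,-0.713,-0.483,1.849,0.924,0.084,-1.865,0.696,2.521,1.406,-0.125,-0.043,0.769,6.668,14.551,1.100,-2.856,-0.558
17,0.223,-0.747,-0.474,1.898,0.951,0.215,-1.515,0.173,2.423,1.289,-0.101,-0.039,0.749,6.312,14.276,1.110,-2.973,-0.534
18,0.229,-0.774,-0.475,1.946,0.975,0.387,-1.210,-0.256,2.393,1.096,-0.078,-0.033,0.731,5.370,14.079,1.510,-3.020,-0.480
19,0.238,-0.795,-0.484,1.994,0.995,0.547,-0.927,-0.588,2.394,0.911,-0.057,-0.028,0.713,4.314,14.059,2.031,-3.063,-0.440
20,0.250,-0.811,-0.498,2.042,1.012,0.691,-0.656,-0.808,2.407,0.744,-0.038,-0.022,0.696,3.375,14.192,2.510,-3.119,-0.414
21,0.265,-0.821,-0.516,2.090,1.026,0.819,-0.383,-0.931,2.418,0.602,-0.019,-0.016,0.680,2.588,14.418,2.904,-3.188,-0.399
22,0.282,-0.826,-0.535,2.138,1.037,0.925,-0.095,-0.984,2.422,0.484,-0.001,-0.010,0.664,1.896,14.650,3.230,-3.255,-0.391
23,0.302,-0.825,-0.555,2.187,1.045,1.010,0.214,-0.983,2.415,0.384,0.016,-0.004,0.650,1.248,14.806,3.501,-3.307,-0.383
24,0.322,-0.817,-0.574,2.235,1.052,1.064,0.548,-0.946,2.396,0.302,0.033,0.001,0.636,0.607,14.811,3.734,-3.331,-0.371
25,0.344,-0.803,-0.593,2.282,1.058,1.083,0.905,-0.875,2.363,0.237,0.048,0.005,0.624,-0.026,14.612,3.926,-3.316,-0.352
26,0.365,-0.781,-0.609,2.329,1.062,1.064,1.277,-0.770,2.318,0.187,0.063,0.010,0.612,-0.624,14.181,4.066,-3.256,-0.325
27,0.386,-0.752,-0.623,2.375,1.066,1.000,1.655,-0.628,2.259,0.154,0.076,0.014,0.601,-1.148,13.509,4.144,-3.146,-0.287
28,0.405,-0.715,-0.634,2.419,1.069,0.887,2.028,-0.449,2.190,0.136,0.088,0.017,0.591,-1.558,12.603,4.148,-2.983,-0.239
29,0.421,-0.671,-0.641,2.462,1.071,0.721,2.384,-0.233,2.114,0.133,0.100,0.021,0.583,-1.821,11.483,4.068,-2.768,-0.177
30,0.433,-0.620,-0.643,2.504,1.074,0.494,2.716,0.009,2.037,0.139,0.109,0.025,0.575,-1.923,10.166,3.908,-2.504,-0.102
31,0.440,-0.563,-0.640,2.544,1.077,0.184,3.021,0.241,1.969,0.155,0.118,0.028,0.568,-1.872,8.624,3.690,-2.184,-0.015
32,0.441,-0.500,-0.632,2.583,1.080,-0.163,3.265,0.557,1.926,0.151,0.125,0.033,0.562,-1.666,6.994,3.353,-1.837,0.092
33,0.434,-0.433,-0.617,2.621,1.083,-0.533,3.441,0.947,1.914,0.118,0.132,0.038,0.557,-1.360,5.331,2.918,-1.471,0.214
34,0.419,-0.363,-0.594,2.660,1.084,-0.965,3.555,1.364,1.932,0.074,0.137,0.043,0.552,-1.012,3.541,2.418,-1.066,0.339
35,0.396,-0.292,-0.562,2.699,1.085,-1.441,3.589,1.833,1.978,0.021,0.141,0.048,0.547,-0.672,1.595,1.835,-0.625,0.454
36,0.363,-0.221,-0.520,2.739,1.084,-1.900,3.514,2.369,2.040,-0.053,0.145,0.053,0.543,-0.397,-0.598,1.126,-0.141,0.553
37,0.322,-0.152,-0.467,2.781,1.082,-2.206,3.295,2.944,2.085,-0.176,0.148,0.057,0.539,-0.256,-3.140,0.227,0.386,0.639
38,0.278,-0.090,-0.404,2.822,1.076,-2.143,2.920,3.407,2.068,-0.419,0.151,0.059,0.536,-0.323,-6.026,-0.894,0.933,0.748
39,0.240,-0.037,-0.334,2.862,1.065,-1.598,2.427,3.501,1.924,-0.631,0.154,0.060,0.533,,,,,
# final θ (rad): 0.240 -0.037 -0.334 2.862 1.065


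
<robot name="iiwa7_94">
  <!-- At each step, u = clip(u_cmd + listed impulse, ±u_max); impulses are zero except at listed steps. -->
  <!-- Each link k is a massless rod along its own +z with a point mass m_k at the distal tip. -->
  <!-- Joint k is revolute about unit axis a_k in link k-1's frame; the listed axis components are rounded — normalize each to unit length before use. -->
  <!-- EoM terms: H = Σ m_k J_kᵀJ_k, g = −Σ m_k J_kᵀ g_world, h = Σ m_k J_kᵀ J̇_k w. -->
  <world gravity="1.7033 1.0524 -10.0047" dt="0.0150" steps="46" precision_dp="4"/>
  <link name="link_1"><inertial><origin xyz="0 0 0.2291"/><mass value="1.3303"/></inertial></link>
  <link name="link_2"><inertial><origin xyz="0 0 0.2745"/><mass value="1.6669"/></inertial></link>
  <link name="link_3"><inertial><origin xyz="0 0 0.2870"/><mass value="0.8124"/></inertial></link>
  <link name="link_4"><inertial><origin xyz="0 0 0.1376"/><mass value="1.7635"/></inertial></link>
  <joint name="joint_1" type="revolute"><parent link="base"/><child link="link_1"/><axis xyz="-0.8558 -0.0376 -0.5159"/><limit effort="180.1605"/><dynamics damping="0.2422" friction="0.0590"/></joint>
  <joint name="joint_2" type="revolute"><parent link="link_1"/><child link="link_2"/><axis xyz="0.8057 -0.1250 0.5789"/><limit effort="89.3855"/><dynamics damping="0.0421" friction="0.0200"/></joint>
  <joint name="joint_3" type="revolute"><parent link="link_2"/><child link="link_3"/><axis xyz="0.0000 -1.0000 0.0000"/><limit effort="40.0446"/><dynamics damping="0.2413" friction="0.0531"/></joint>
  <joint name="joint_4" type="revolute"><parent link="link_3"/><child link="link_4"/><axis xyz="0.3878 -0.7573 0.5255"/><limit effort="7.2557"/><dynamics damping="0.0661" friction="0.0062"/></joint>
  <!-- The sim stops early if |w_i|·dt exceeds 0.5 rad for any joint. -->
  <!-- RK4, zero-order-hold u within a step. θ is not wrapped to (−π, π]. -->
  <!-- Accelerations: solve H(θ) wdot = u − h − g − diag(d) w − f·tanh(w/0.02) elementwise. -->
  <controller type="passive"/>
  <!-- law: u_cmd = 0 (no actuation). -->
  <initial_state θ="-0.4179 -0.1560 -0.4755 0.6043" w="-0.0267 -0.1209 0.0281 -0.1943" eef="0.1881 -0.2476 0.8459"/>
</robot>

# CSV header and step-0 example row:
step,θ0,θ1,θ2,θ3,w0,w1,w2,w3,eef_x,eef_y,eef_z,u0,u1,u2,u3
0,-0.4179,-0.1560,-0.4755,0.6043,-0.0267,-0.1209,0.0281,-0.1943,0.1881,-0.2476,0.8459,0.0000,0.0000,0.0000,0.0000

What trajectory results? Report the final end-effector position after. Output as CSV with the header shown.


step,θ0,θ1,θ2,θ3,w0,w1,w2,w3,eef_x,eef_y,eef_z,u0,u1,u2,u3
1,-0.4204,-0.1617,-0.4771,0.6113,-0.3090,-0.6353,-0.2413,1.0838,0.1886,-0.2470,0.8455,0.0000,0.0000,0.0000,0.0000
2,-0.4271,-0.1749,-0.4826,0.6359,-0.5778,-1.1111,-0.4824,2.1773,0.1899,-0.2469,0.8440,0.0000,0.0000,0.0000,0.0000
3,-0.4377,-0.1949,-0.4915,0.6758,-0.8400,-1.5638,-0.6921,3.1111,0.1919,-0.2472,0.8412,0.0000,0.0000,0.0000,0.0000
4,-0.4523,-0.2217,-0.5032,0.7286,-1.1012,-2.0050,-0.8688,3.9061,0.1946,-0.2477,0.8372,0.0000,0.0000,0.0000,0.0000
5,-0.4708,-0.2551,-0.5174,0.7924,-1.3648,-2.4413,-1.0128,4.5817,0.1981,-0.2485,0.8319,0.0000,0.0000,0.0000,0.0000
6,-0.4933,-0.2950,-0.5334,0.8655,-1.6328,-2.8755,-1.1251,5.1537,0.2024,-0.2494,0.8253,0.0000,0.0000,0.0000,0.0000
7,-0.5198,-0.3413,-0.5510,0.9465,-1.9056,-3.3075,-1.2074,5.6352,0.2074,-0.2505,0.8172,0.0000,0.0000,0.0000,0.0000
8,-0.5505,-0.3942,-0.5695,1.0342,-2.1832,-3.7353,-1.2618,6.0373,0.2131,-0.2515,0.8076,0.0000,0.0000,0.0000,0.0000
9,-0.5853,-0.4534,-0.5887,1.1273,-2.4652,-4.1555,-1.2907,6.3694,0.2196,-0.2525,0.7965,0.0000,0.0000,0.0000,0.0000
10,-0.6244,-0.5188,-0.6081,1.2249,-2.7512,-4.5644,-1.2965,6.6398,0.2267,-0.2533,0.7838,0.0000,0.0000,0.0000,0.0000
11,-0.6679,-0.5902,-0.6275,1.3262,-3.0413,-4.9581,-1.2819,6.8563,0.2346,-0.2541,0.7694,0.0000,0.0000,0.0000,0.0000
12,-0.7157,-0.6674,-0.6465,1.4304,-3.3361,-5.3328,-1.2497,7.0253,0.2431,-0.2547,0.7533,0.0000,0.0000,0.0000,0.0000
13,-0.7680,-0.7501,-0.6649,1.5368,-3.6368,-5.6848,-1.2028,7.1526,0.2524,-0.2550,0.7355,0.0000,0.0000,0.0000,0.0000
14,-0.8248,-0.8378,-0.6825,1.6448,-3.9454,-6.0104,-1.1447,7.2419,0.2624,-0.2552,0.7159,0.0000,0.0000,0.0000,0.0000
15,-0.8864,-0.9302,-0.6992,1.7539,-4.2648,-6.3055,-1.0801,7.2955,0.2732,-0.2551,0.6944,0.0000,0.0000,0.0000,0.0000
16,-0.9529,-1.0268,-0.7149,1.8635,-4.5986,-6.5655,-1.0151,7.3125,0.2849,-0.2547,0.6712,0.0000,0.0000,0.0000,0.0000
17,-1.0245,-1.1270,-0.7297,1.9730,-4.9516,-6.7847,-0.9583,7.2881,0.2974,-0.2541,0.6461,0.0000,0.0000,0.0000,0.0000
18,-1.1015,-1.2301,-0.7438,2.0818,-5.3294,-6.9558,-0.9219,7.2116,0.3109,-0.2532,0.6192,0.0000,0.0000,0.0000,0.0000
19,-1.1845,-1.3354,-0.7575,2.1890,-5.7391,-7.0697,-0.9230,7.0644,0.3254,-0.2520,0.5904,0.0000,0.0000,0.0000,0.0000
20,-1.2739,-1.4419,-0.7718,2.2933,-6.1893,-7.1152,-0.9838,6.8180,0.3410,-0.2506,0.5597,0.0000,0.0000,0.0000,0.0000
21,-1.3704,-1.5484,-0.7875,2.3929,-6.6903,-7.0775,-1.1310,6.4337,0.3579,-0.2488,0.5272,0.0000,0.0000,0.0000,0.0000
22,-1.4749,-1.6537,-0.8063,2.4854,-7.2534,-6.9357,-1.3922,5.8665,0.3759,-0.2466,0.4928,0.0000,0.0000,0.0000,0.0000
23,-1.5884,-1.7558,-0.8299,2.5677,-7.8877,-6.6581,-1.7908,5.0726,0.3950,-0.2439,0.4565,0.0000,0.0000,0.0000,0.0000
24,-1.7119,-1.8525,-0.8607,2.6362,-8.5925,-6.1936,-2.3412,4.0172,0.4152,-0.2406,0.4183,0.0000,0.0000,0.0000,0.0000
25,-1.8464,-1.9403,-0.9010,2.6868,-9.3405,-5.4639,-3.0462,2.6769,0.4362,-0.2365,0.3782,0.0000,0.0000,0.0000,0.0000
26,-1.9920,-2.0146,-0.9528,2.7151,-10.0520,-4.3620,-3.8937,1.0456,0.4579,-0.2313,0.3361,0.0000,0.0000,0.0000,0.0000
27,-2.1470,-2.0687,-1.0183,2.7169,-10.5631,-2.7697,-4.8429,-0.8353,0.4802,-0.2243,0.2920,0.0000,0.0000,0.0000,0.0000
28,-2.3066,-2.0947,-1.0982,2.6895,-10.6201,-0.6033,-5.8083,-2.8226,0.5031,-0.2148,0.2462,0.0000,0.0000,0.0000,0.0000
29,-2.4619,-2.0840,-1.1921,2.6327,-9.9590,2.1212,-6.6797,-4.7085,0.5264,-0.2014,0.1988,0.0000,0.0000,0.0000,0.0000
30,-2.6011,-2.0289,-1.2977,2.5496,-8.4634,5.2916,-7.3773,-6.3280,0.5497,-0.1827,0.1506,0.0000,0.0000,0.0000,0.0000
31,-2.7123,-1.9236,-1.4125,2.4442,-6.2572,8.7942,-7.9008,-7.6971,0.5715,-0.1575,0.1030,0.0000,0.0000,0.0000,0.0000
32,-2.7867,-1.7634,-1.5340,2.3198,-3.6263,12.6336,-8.2623,-8.8285,0.5896,-0.1248,0.0580,0.0000,0.0000,0.0000,0.0000
33,-2.8208,-1.5426,-1.6590,2.1828,-0.9558,16.8639,-8.3508,-9.2120,0.6002,-0.0846,0.0193,0.0000,0.0000,0.0000,0.0000
34,-2.8181,-1.2573,-1.7820,2.0544,1.1662,21.0853,-7.9513,-7.4068,0.5984,-0.0395,-0.0081,0.0000,0.0000,0.0000,0.0000
35,-2.7917,-0.9164,-1.8954,1.9768,2.1623,24.0626,-7.1309,-2.5144,0.5806,0.0034,-0.0200,0.0000,0.0000,0.0000,0.0000
36,-2.7589,-0.5465,-1.9954,1.9856,2.0477,24.8919,-6.2072,3.6591,0.5487,0.0365,-0.0180,0.0000,0.0000,0.0000,0.0000
37,-2.7342,-0.1799,-2.0819,2.0802,1.1231,23.6778,-5.3441,8.6069,0.5084,0.0572,-0.0079,0.0000,0.0000,0.0000,0.0000
38,-2.7288,0.1552,-2.1574,2.2309,-0.4932,20.7787,-4.8210,11.0142,0.4645,0.0681,0.0052,0.0000,0.0000,0.0000,0.0000
39,-2.7514,0.4388,-2.2302,2.3966,-2.5659,16.9767,-5.0129,10.6709,0.4202,0.0726,0.0182,0.0000,0.0000,0.0000,0.0000
40,-2.8055,0.6658,-2.3108,2.5422,-4.5897,13.4068,-5.7893,8.5842,0.3778,0.0733,0.0286,0.0000,0.0000,0.0000,0.0000
41,-2.8869,0.8451,-2.4040,2.6532,-6.1939,10.6287,-6.5980,6.3001,0.3385,0.0725,0.0346,0.0000,0.0000,0.0000,0.0000
42,-2.9889,0.9882,-2.5070,2.7354,-7.3256,8.5502,-7.0707,4.8302,0.3023,0.0725,0.0358,0.0000,0.0000,0.0000,0.0000
43,-3.1048,1.1039,-2.6141,2.8039,-8.0696,6.9385,-7.1314,4.5001,0.2684,0.0752,0.0332,0.0000,0.0000,0.0000,0.0000
44,-3.2296,1.1977,-2.7192,2.8759,-8.5305,5.5985,-6.8248,5.2719,0.2357,0.0816,0.0283,0.0000,0.0000,0.0000,0.0000
45,-3.3598,1.2723,-2.8173,2.9666,-8.8123,4.3415,-6.2125,6.9547,0.2031,0.0920,0.0227,0.0000,0.0000,0.0000,0.0000
46,-3.4935,1.3274,-2.9044,3.0875,-9.0153,2.9697,-5.3795,9.2146,0.1697,0.1058,0.0176,,,,
# final eef position (m): 0.1697 0.1058 0.0176
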